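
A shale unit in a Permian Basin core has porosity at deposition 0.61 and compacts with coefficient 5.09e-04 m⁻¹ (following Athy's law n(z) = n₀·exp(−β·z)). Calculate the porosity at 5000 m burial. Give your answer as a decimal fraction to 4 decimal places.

0.0479

Working in km (1 km = 1000 m; β in km⁻¹ = β in m⁻¹ × 1000):
n = n₀·exp(−β·z) = 0.61 × exp(−0.509 × 5) = 0.61 × exp(−2.545)
  = 0.61 × 0.0785 = 0.0479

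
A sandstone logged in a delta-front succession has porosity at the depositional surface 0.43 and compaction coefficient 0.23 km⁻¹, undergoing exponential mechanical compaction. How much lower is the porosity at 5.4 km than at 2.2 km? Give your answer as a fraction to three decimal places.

0.135

φ(2.2) = 0.43·e^(−0.23×2.2) = 0.2592
φ(5.4) = 0.43·e^(−0.23×5.4) = 0.1242
Δφ = 0.2592 − 0.1242 = 0.1351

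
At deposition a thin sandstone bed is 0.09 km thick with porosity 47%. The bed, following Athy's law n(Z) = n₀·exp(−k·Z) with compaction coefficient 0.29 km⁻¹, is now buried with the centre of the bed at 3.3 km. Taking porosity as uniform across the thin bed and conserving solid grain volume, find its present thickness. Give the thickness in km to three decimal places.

Porosity at 3.3 km: n = 0.47·exp(−0.29×3.3) = 0.1805
Solid-volume conservation: h(1−n) = h₀(1−n₀) ⇒ h = h₀·(1−n₀)/(1−n)
h = 0.09 × (1 − 0.47)/(1 − 0.1805) = 0.09 × 0.6467 = 0.0582 km

0.058 km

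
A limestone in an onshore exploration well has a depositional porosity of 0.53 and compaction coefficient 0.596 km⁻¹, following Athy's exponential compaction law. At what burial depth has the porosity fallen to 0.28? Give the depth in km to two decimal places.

Invert Athy's law: Z = ln(φ₀/φ) / c
Z = ln(0.53/0.28) / 0.596 = ln(1.893) / 0.596 = 0.6381 / 0.596 = 1.071 km

1.07 km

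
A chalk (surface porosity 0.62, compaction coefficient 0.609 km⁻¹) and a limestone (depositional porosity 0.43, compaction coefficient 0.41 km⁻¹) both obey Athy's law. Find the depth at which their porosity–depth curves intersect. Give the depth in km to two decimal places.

1.84 km

Set n₀ₐ e^(−kₐd) = n₀ᵦ e^(−kᵦd) ⇒ ln(n₀ₐ/n₀ᵦ) = (kₐ − kᵦ)·d
d = ln(0.62/0.43) / (0.609 − 0.41) = 0.3659 / 0.199 = 1.839 km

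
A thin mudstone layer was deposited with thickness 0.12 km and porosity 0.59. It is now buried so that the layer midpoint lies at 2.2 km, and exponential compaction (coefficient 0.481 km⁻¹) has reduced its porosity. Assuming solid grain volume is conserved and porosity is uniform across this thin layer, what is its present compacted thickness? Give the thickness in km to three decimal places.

0.062 km

Porosity at 2.2 km: phi = 0.59·exp(−0.481×2.2) = 0.2048
Solid-volume conservation: h(1−phi) = h₀(1−phi₀) ⇒ h = h₀·(1−phi₀)/(1−phi)
h = 0.12 × (1 − 0.59)/(1 − 0.2048) = 0.12 × 0.5156 = 0.0619 km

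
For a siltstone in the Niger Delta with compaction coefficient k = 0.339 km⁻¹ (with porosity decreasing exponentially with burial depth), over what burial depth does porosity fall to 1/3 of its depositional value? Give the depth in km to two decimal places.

φ/φ₀ = 1/3 ⇒ exp(−k·d) = 1/3 ⇒ d = ln(3) / k
d = 1.0986 / 0.339 = 3.241 km

3.24 km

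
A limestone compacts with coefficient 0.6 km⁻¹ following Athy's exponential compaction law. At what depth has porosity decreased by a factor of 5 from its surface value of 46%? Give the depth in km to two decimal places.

2.68 km

phi/phi₀ = 1/5 ⇒ exp(−β·z) = 1/5 ⇒ z = ln(5) / β
z = 1.6094 / 0.6 = 2.682 km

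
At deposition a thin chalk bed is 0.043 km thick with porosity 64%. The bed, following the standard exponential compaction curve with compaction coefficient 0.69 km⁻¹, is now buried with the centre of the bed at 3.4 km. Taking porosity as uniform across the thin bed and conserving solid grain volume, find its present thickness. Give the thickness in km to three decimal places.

Porosity at 3.4 km: φ = 0.64·exp(−0.69×3.4) = 0.0613
Solid-volume conservation: h(1−φ) = h₀(1−φ₀) ⇒ h = h₀·(1−φ₀)/(1−φ)
h = 0.043 × (1 − 0.64)/(1 − 0.0613) = 0.043 × 0.3835 = 0.0165 km

0.016 km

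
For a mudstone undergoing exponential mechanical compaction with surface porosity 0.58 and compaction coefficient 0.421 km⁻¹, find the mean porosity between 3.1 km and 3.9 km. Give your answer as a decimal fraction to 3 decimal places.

⟨phi⟩ = (1/(Z₂−Z₁)) ∫ phi₀ e^(−cZ) dZ = phi₀·(e^(−c·Z₁) − e^(−c·Z₂)) / (c·(Z₂−Z₁))
e^(−0.421×3.1) = 0.2711; e^(−0.421×3.9) = 0.1936
⟨phi⟩ = 0.58 × (0.2711 − 0.1936) / (0.421 × 0.8) = 0.58 × 0.2302 = 0.1335

0.134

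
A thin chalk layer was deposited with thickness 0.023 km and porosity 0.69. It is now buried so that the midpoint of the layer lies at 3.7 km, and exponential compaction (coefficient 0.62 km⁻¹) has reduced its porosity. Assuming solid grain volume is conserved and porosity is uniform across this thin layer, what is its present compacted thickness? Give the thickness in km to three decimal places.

Porosity at 3.7 km: n = 0.69·exp(−0.62×3.7) = 0.0696
Solid-volume conservation: h(1−n) = h₀(1−n₀) ⇒ h = h₀·(1−n₀)/(1−n)
h = 0.023 × (1 − 0.69)/(1 − 0.0696) = 0.023 × 0.3332 = 0.0077 km

0.008 km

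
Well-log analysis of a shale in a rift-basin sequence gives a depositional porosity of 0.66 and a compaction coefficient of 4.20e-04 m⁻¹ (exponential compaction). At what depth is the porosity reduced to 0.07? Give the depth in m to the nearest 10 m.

5340 m

Working in km (1 km = 1000 m; k in km⁻¹ = k in m⁻¹ × 1000):
Invert Athy's law: Z = ln(phi₀/phi) / k
Z = ln(0.66/0.07) / 0.42 = ln(9.429) / 0.42 = 2.2437 / 0.42 = 5.342 km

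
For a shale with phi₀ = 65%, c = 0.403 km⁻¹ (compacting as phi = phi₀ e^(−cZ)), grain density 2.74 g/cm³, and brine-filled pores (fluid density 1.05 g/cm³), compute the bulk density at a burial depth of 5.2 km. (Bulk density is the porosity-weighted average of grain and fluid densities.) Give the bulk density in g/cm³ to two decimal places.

2.60 g/cm³

Porosity at depth: phi = 0.65·exp(−0.403×5.2) = 0.65×0.1230 = 0.0799
Bulk density: ρ_b = (1−phi)ρ_g + phi·ρ_f = 0.9201×2.74 + 0.0799×1.05
       = 2.521 + 0.084 = 2.605 g/cm³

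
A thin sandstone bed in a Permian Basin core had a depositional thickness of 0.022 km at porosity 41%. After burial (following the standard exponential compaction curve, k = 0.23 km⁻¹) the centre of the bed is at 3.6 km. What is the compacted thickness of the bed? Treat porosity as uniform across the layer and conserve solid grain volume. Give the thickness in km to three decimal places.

Porosity at 3.6 km: phi = 0.41·exp(−0.23×3.6) = 0.1791
Solid-volume conservation: h(1−phi) = h₀(1−phi₀) ⇒ h = h₀·(1−phi₀)/(1−phi)
h = 0.022 × (1 − 0.41)/(1 − 0.1791) = 0.022 × 0.7188 = 0.0158 km

0.016 km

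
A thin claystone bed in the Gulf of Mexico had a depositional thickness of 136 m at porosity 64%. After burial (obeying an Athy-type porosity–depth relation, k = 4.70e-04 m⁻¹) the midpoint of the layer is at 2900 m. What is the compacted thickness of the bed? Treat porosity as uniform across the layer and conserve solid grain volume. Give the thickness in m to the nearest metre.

59 m

Working in km (1 km = 1000 m; k in km⁻¹ = k in m⁻¹ × 1000):
Porosity at 2.9 km: phi = 0.64·exp(−0.47×2.9) = 0.1638
Solid-volume conservation: h(1−phi) = h₀(1−phi₀) ⇒ h = h₀·(1−phi₀)/(1−phi)
h = 0.136 × (1 − 0.64)/(1 − 0.1638) = 0.136 × 0.4305 = 0.0585 km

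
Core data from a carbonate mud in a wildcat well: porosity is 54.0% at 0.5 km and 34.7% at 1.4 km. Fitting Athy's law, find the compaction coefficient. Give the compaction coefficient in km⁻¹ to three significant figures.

0.491 km⁻¹

Athy: φ(z) = φ₀ e^(−kz) ⇒ φ₁/φ₂ = e^{k(z₂−z₁)} ⇒ k = ln(φ₁/φ₂)/(z₂−z₁)
k = ln(0.54/0.347) / (1.4 − 0.5) = ln(1.556) / 0.9 = 0.4422 / 0.9 = 0.4914 km⁻¹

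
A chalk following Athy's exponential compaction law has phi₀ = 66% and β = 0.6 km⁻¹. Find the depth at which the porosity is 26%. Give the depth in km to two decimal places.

1.55 km

Invert Athy's law: d = ln(phi₀/phi) / β
d = ln(0.66/0.26) / 0.6 = ln(2.538) / 0.6 = 0.9316 / 0.6 = 1.553 km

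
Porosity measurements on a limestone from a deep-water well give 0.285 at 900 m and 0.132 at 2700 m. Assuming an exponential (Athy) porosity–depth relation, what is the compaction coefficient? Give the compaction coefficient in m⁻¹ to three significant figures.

Working in km (1 km = 1000 m; k in km⁻¹ = k in m⁻¹ × 1000):
Athy: φ(d) = φ₀ e^(−kd) ⇒ φ₁/φ₂ = e^{k(d₂−d₁)} ⇒ k = ln(φ₁/φ₂)/(d₂−d₁)
k = ln(0.285/0.132) / (2.7 − 0.9) = ln(2.159) / 1.8 = 0.7697 / 1.8 = 0.4276 km⁻¹

0.000428 m⁻¹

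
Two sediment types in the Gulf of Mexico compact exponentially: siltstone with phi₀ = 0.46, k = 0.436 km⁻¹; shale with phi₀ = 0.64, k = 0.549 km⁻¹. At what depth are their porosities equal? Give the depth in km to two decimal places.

Set phi₀ₐ e^(−kₐd) = phi₀ᵦ e^(−kᵦd) ⇒ ln(phi₀ₐ/phi₀ᵦ) = (kₐ − kᵦ)·d
d = ln(0.46/0.64) / (0.436 − 0.549) = -0.3302 / -0.113 = 2.922 km

2.92 km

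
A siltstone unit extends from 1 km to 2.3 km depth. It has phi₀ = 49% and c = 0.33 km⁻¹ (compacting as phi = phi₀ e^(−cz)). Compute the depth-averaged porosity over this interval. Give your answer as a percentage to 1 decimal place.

⟨phi⟩ = (1/(z₂−z₁)) ∫ phi₀ e^(−cz) dz = phi₀·(e^(−c·z₁) − e^(−c·z₂)) / (c·(z₂−z₁))
e^(−0.33×1) = 0.7189; e^(−0.33×2.3) = 0.4681
⟨phi⟩ = 0.49 × (0.7189 − 0.4681) / (0.33 × 1.3) = 0.49 × 0.5846 = 0.2864

28.6%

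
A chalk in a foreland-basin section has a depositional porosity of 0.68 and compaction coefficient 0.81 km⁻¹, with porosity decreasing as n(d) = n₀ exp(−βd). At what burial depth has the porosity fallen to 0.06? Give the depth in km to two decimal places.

3.00 km

Invert Athy's law: d = ln(n₀/n) / β
d = ln(0.68/0.06) / 0.81 = ln(11.33) / 0.81 = 2.4277 / 0.81 = 2.997 km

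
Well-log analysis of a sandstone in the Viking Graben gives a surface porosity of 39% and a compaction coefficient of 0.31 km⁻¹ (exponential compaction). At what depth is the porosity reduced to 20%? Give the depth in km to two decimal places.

Invert Athy's law: d = ln(phi₀/phi) / c
d = ln(0.39/0.2) / 0.31 = ln(1.95) / 0.31 = 0.6678 / 0.31 = 2.154 km

2.15 km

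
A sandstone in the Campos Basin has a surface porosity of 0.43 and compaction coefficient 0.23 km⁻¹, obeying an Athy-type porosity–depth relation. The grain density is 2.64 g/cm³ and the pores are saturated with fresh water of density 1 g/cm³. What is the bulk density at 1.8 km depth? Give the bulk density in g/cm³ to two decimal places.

Porosity at depth: phi = 0.43·exp(−0.23×1.8) = 0.43×0.6610 = 0.2842
Bulk density: ρ_b = (1−phi)ρ_g + phi·ρ_f = 0.7158×2.64 + 0.2842×1
       = 1.890 + 0.284 = 2.174 g/cm³

2.17 g/cm³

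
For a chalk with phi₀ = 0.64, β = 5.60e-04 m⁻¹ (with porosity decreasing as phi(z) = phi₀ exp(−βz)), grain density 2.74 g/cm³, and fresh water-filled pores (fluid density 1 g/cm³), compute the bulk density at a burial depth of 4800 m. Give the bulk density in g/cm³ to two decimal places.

Working in km (1 km = 1000 m; β in km⁻¹ = β in m⁻¹ × 1000):
Porosity at depth: phi = 0.64·exp(−0.56×4.8) = 0.64×0.0680 = 0.0435
Bulk density: ρ_b = (1−phi)ρ_g + phi·ρ_f = 0.9565×2.74 + 0.0435×1
       = 2.621 + 0.044 = 2.664 g/cm³

2.66 g/cm³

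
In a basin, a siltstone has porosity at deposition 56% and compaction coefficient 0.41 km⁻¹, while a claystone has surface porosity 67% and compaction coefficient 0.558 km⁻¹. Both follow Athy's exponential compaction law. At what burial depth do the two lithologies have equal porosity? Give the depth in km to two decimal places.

Set φ₀ₐ e^(−cₐz) = φ₀ᵦ e^(−cᵦz) ⇒ ln(φ₀ₐ/φ₀ᵦ) = (cₐ − cᵦ)·z
z = ln(0.56/0.67) / (0.41 − 0.558) = -0.1793 / -0.148 = 1.212 km

1.21 km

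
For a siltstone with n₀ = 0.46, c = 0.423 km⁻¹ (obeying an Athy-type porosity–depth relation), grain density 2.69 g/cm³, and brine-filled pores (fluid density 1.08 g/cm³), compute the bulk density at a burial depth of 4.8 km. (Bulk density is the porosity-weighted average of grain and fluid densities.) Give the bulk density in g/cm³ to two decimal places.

2.59 g/cm³

Porosity at depth: n = 0.46·exp(−0.423×4.8) = 0.46×0.1313 = 0.0604
Bulk density: ρ_b = (1−n)ρ_g + n·ρ_f = 0.9396×2.69 + 0.0604×1.08
       = 2.528 + 0.065 = 2.593 g/cm³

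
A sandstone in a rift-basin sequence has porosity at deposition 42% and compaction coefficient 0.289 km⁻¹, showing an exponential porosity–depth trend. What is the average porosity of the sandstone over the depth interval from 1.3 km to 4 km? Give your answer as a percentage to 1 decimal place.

20.0%

⟨phi⟩ = (1/(z₂−z₁)) ∫ phi₀ e^(−cz) dz = phi₀·(e^(−c·z₁) − e^(−c·z₂)) / (c·(z₂−z₁))
e^(−0.289×1.3) = 0.6868; e^(−0.289×4) = 0.3147
⟨phi⟩ = 0.42 × (0.6868 − 0.3147) / (0.289 × 2.7) = 0.42 × 0.4768 = 0.2003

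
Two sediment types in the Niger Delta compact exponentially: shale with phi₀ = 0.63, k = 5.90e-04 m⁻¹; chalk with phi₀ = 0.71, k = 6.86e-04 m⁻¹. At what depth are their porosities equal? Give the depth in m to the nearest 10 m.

Working in km (1 km = 1000 m; k in km⁻¹ = k in m⁻¹ × 1000):
Set phi₀ₐ e^(−kₐd) = phi₀ᵦ e^(−kᵦd) ⇒ ln(phi₀ₐ/phi₀ᵦ) = (kₐ − kᵦ)·d
d = ln(0.63/0.71) / (0.59 − 0.686) = -0.1195 / -0.096 = 1.245 km

1250 m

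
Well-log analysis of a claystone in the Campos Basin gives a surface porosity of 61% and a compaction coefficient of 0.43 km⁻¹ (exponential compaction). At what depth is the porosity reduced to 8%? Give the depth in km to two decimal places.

4.72 km

Invert Athy's law: d = ln(phi₀/phi) / c
d = ln(0.61/0.08) / 0.43 = ln(7.625) / 0.43 = 2.0314 / 0.43 = 4.724 km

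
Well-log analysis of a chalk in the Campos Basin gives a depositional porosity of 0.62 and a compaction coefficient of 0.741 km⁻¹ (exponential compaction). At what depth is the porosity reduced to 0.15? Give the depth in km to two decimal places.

1.92 km

Invert Athy's law: z = ln(n₀/n) / c
z = ln(0.62/0.15) / 0.741 = ln(4.133) / 0.741 = 1.4191 / 0.741 = 1.915 km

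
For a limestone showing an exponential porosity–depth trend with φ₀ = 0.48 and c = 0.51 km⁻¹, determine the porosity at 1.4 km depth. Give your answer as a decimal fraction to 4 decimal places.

φ = φ₀·exp(−c·Z) = 0.48 × exp(−0.51 × 1.4) = 0.48 × exp(−0.714)
  = 0.48 × 0.4897 = 0.2350

0.2350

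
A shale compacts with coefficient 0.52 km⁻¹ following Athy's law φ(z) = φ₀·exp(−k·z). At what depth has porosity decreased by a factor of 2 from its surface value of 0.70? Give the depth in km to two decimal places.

φ/φ₀ = 1/2 ⇒ exp(−k·z) = 1/2 ⇒ z = ln(2) / k
z = 0.6931 / 0.52 = 1.333 km

1.33 km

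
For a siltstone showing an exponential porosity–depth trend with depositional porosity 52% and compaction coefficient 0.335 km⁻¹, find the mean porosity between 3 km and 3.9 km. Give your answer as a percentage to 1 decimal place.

⟨φ⟩ = (1/(z₂−z₁)) ∫ φ₀ e^(−kz) dz = φ₀·(e^(−k·z₁) − e^(−k·z₂)) / (k·(z₂−z₁))
e^(−0.335×3) = 0.3660; e^(−0.335×3.9) = 0.2708
⟨φ⟩ = 0.52 × (0.3660 − 0.2708) / (0.335 × 0.9) = 0.52 × 0.3160 = 0.1643

16.4%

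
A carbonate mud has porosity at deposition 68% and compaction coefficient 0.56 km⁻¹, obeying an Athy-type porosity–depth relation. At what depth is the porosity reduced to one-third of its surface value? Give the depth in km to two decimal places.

φ/φ₀ = 1/3 ⇒ exp(−β·Z) = 1/3 ⇒ Z = ln(3) / β
Z = 1.0986 / 0.56 = 1.962 km

1.96 km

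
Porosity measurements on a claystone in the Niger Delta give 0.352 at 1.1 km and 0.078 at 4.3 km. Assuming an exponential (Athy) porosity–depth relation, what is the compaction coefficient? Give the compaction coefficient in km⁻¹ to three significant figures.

Athy: phi(Z) = phi₀ e^(−cZ) ⇒ phi₁/phi₂ = e^{c(Z₂−Z₁)} ⇒ c = ln(phi₁/phi₂)/(Z₂−Z₁)
c = ln(0.352/0.078) / (4.3 − 1.1) = ln(4.513) / 3.2 = 1.5069 / 3.2 = 0.4709 km⁻¹

0.471 km⁻¹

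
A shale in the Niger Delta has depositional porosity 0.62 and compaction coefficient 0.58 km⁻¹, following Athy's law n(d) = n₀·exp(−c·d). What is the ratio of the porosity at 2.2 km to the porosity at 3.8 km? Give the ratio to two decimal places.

2.53

n(d₁)/n(d₂) = e^(−c·d₁)/e^(−c·d₂) = e^{c(d₂−d₁)}
= exp(0.58 × 1.6) = exp(0.928) = 2.5294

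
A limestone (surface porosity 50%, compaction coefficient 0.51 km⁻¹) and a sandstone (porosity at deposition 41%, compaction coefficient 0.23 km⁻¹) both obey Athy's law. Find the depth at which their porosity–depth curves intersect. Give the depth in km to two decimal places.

0.71 km

Set φ₀ₐ e^(−βₐZ) = φ₀ᵦ e^(−βᵦZ) ⇒ ln(φ₀ₐ/φ₀ᵦ) = (βₐ − βᵦ)·Z
Z = ln(0.5/0.41) / (0.51 − 0.23) = 0.1985 / 0.28 = 0.709 km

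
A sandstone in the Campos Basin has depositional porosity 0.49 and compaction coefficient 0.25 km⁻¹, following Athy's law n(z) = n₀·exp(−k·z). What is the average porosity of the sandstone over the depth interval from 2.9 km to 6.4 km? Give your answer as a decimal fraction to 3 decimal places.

⟨n⟩ = (1/(z₂−z₁)) ∫ n₀ e^(−kz) dz = n₀·(e^(−k·z₁) − e^(−k·z₂)) / (k·(z₂−z₁))
e^(−0.25×2.9) = 0.4843; e^(−0.25×6.4) = 0.2019
⟨n⟩ = 0.49 × (0.4843 − 0.2019) / (0.25 × 3.5) = 0.49 × 0.3228 = 0.1582

0.158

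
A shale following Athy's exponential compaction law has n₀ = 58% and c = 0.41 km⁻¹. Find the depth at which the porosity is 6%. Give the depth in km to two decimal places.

Invert Athy's law: Z = ln(n₀/n) / c
Z = ln(0.58/0.06) / 0.41 = ln(9.667) / 0.41 = 2.2687 / 0.41 = 5.533 km

5.53 km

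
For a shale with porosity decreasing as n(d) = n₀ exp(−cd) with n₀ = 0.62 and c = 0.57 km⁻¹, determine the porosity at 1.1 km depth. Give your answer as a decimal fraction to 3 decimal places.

n = n₀·exp(−c·d) = 0.62 × exp(−0.57 × 1.1) = 0.62 × exp(−0.627)
  = 0.62 × 0.5342 = 0.3312

0.331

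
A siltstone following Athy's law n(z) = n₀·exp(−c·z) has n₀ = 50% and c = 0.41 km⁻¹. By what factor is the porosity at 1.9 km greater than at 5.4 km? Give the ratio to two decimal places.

4.20

n(z₁)/n(z₂) = e^(−c·z₁)/e^(−c·z₂) = e^{c(z₂−z₁)}
= exp(0.41 × 3.5) = exp(1.435) = 4.1996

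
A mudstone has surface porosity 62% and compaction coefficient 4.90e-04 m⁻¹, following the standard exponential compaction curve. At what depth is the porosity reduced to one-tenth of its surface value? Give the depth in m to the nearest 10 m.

4700 m

Working in km (1 km = 1000 m; k in km⁻¹ = k in m⁻¹ × 1000):
phi/phi₀ = 1/10 ⇒ exp(−k·Z) = 1/10 ⇒ Z = ln(10) / k
Z = 2.3026 / 0.49 = 4.699 km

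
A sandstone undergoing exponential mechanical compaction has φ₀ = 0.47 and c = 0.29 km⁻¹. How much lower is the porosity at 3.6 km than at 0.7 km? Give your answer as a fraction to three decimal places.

0.218

φ(0.7) = 0.47·e^(−0.29×0.7) = 0.3837
φ(3.6) = 0.47·e^(−0.29×3.6) = 0.1655
Δφ = 0.3837 − 0.1655 = 0.2182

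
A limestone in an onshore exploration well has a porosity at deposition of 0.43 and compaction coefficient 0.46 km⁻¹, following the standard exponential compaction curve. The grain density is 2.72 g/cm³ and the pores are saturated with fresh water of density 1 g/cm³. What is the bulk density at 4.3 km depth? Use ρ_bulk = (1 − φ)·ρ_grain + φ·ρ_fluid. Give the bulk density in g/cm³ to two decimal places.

2.62 g/cm³

Porosity at depth: phi = 0.43·exp(−0.46×4.3) = 0.43×0.1383 = 0.0595
Bulk density: ρ_b = (1−phi)ρ_g + phi·ρ_f = 0.9405×2.72 + 0.0595×1
       = 2.558 + 0.059 = 2.618 g/cm³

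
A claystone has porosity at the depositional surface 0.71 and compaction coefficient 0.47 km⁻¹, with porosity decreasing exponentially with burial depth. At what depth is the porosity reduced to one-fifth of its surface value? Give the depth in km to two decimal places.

3.42 km

φ/φ₀ = 1/5 ⇒ exp(−c·z) = 1/5 ⇒ z = ln(5) / c
z = 1.6094 / 0.47 = 3.424 km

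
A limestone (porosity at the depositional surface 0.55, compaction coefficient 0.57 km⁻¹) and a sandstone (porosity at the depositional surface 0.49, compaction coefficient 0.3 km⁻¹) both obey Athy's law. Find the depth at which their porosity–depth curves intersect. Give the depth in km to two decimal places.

Set phi₀ₐ e^(−cₐd) = phi₀ᵦ e^(−cᵦd) ⇒ ln(phi₀ₐ/phi₀ᵦ) = (cₐ − cᵦ)·d
d = ln(0.55/0.49) / (0.57 − 0.3) = 0.1155 / 0.27 = 0.428 km

0.43 km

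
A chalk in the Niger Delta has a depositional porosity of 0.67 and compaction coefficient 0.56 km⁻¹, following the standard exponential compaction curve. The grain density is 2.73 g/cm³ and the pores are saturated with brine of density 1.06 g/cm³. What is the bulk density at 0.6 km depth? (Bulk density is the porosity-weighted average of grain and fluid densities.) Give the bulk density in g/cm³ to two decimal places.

1.93 g/cm³

Porosity at depth: phi = 0.67·exp(−0.56×0.6) = 0.67×0.7146 = 0.4788
Bulk density: ρ_b = (1−phi)ρ_g + phi·ρ_f = 0.5212×2.73 + 0.4788×1.06
       = 1.423 + 0.508 = 1.930 g/cm³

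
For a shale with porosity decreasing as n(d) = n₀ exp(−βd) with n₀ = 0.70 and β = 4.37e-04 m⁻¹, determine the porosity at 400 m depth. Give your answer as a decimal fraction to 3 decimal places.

Working in km (1 km = 1000 m; β in km⁻¹ = β in m⁻¹ × 1000):
n = n₀·exp(−β·d) = 0.7 × exp(−0.437 × 0.4) = 0.7 × exp(−0.1748)
  = 0.7 × 0.8396 = 0.5877

0.588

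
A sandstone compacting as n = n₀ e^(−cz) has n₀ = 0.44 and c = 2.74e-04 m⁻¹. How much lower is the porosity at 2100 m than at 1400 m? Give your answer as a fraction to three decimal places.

0.052

Working in km (1 km = 1000 m; c in km⁻¹ = c in m⁻¹ × 1000):
n(1.4) = 0.44·e^(−0.274×1.4) = 0.2998
n(2.1) = 0.44·e^(−0.274×2.1) = 0.2475
Δn = 0.2998 − 0.2475 = 0.0523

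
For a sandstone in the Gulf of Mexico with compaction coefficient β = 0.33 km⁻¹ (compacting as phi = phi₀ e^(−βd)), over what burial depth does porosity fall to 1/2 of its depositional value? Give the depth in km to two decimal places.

2.10 km

phi/phi₀ = 1/2 ⇒ exp(−β·d) = 1/2 ⇒ d = ln(2) / β
d = 0.6931 / 0.33 = 2.100 km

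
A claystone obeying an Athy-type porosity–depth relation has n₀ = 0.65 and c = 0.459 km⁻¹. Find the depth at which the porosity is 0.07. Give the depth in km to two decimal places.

4.86 km

Invert Athy's law: d = ln(n₀/n) / c
d = ln(0.65/0.07) / 0.459 = ln(9.286) / 0.459 = 2.2285 / 0.459 = 4.855 km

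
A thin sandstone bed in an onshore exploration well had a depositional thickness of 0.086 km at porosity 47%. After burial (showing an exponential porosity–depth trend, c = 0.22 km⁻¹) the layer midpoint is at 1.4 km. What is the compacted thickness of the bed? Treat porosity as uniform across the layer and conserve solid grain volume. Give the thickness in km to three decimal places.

Porosity at 1.4 km: phi = 0.47·exp(−0.22×1.4) = 0.3454
Solid-volume conservation: h(1−phi) = h₀(1−phi₀) ⇒ h = h₀·(1−phi₀)/(1−phi)
h = 0.086 × (1 − 0.47)/(1 − 0.3454) = 0.086 × 0.8097 = 0.0696 km

0.070 km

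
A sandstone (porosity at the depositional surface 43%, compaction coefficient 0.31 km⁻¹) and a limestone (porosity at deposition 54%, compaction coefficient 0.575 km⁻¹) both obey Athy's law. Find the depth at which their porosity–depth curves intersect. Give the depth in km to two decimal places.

Set n₀ₐ e^(−βₐz) = n₀ᵦ e^(−βᵦz) ⇒ ln(n₀ₐ/n₀ᵦ) = (βₐ − βᵦ)·z
z = ln(0.43/0.54) / (0.31 − 0.575) = -0.2278 / -0.265 = 0.860 km

0.86 km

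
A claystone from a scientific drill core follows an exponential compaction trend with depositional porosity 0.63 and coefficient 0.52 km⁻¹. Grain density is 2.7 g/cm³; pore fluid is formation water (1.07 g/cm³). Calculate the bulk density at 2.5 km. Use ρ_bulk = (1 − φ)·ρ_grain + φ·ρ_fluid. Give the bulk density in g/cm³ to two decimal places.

Porosity at depth: φ = 0.63·exp(−0.52×2.5) = 0.63×0.2725 = 0.1717
Bulk density: ρ_b = (1−φ)ρ_g + φ·ρ_f = 0.8283×2.7 + 0.1717×1.07
       = 2.236 + 0.184 = 2.420 g/cm³

2.42 g/cm³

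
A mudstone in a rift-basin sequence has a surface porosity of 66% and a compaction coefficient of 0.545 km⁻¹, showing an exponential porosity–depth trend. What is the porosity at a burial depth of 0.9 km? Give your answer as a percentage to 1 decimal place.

n = n₀·exp(−k·d) = 0.66 × exp(−0.545 × 0.9) = 0.66 × exp(−0.4905)
  = 0.66 × 0.6123 = 0.4041

40.4%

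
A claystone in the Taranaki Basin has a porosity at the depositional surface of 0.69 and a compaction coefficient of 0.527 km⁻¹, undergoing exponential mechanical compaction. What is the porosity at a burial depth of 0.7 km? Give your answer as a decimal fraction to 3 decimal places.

n = n₀·exp(−k·d) = 0.69 × exp(−0.527 × 0.7) = 0.69 × exp(−0.3689)
  = 0.69 × 0.6915 = 0.4771

0.477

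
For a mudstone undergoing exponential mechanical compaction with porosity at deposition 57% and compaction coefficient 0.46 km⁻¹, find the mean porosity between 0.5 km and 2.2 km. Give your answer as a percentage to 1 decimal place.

⟨φ⟩ = (1/(z₂−z₁)) ∫ φ₀ e^(−cz) dz = φ₀·(e^(−c·z₁) − e^(−c·z₂)) / (c·(z₂−z₁))
e^(−0.46×0.5) = 0.7945; e^(−0.46×2.2) = 0.3635
⟨φ⟩ = 0.57 × (0.7945 − 0.3635) / (0.46 × 1.7) = 0.57 × 0.5512 = 0.3142

31.4%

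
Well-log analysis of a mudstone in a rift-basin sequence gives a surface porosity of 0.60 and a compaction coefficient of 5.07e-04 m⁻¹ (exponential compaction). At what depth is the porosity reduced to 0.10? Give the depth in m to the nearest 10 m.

Working in km (1 km = 1000 m; c in km⁻¹ = c in m⁻¹ × 1000):
Invert Athy's law: d = ln(phi₀/phi) / c
d = ln(0.6/0.1) / 0.507 = ln(6) / 0.507 = 1.7918 / 0.507 = 3.534 km

3530 m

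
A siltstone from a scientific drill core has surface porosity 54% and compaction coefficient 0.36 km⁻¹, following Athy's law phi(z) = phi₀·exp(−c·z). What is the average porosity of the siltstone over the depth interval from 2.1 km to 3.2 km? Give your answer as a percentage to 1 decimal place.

20.9%

⟨phi⟩ = (1/(z₂−z₁)) ∫ phi₀ e^(−cz) dz = phi₀·(e^(−c·z₁) − e^(−c·z₂)) / (c·(z₂−z₁))
e^(−0.36×2.1) = 0.4695; e^(−0.36×3.2) = 0.3160
⟨phi⟩ = 0.54 × (0.4695 − 0.3160) / (0.36 × 1.1) = 0.54 × 0.3877 = 0.2094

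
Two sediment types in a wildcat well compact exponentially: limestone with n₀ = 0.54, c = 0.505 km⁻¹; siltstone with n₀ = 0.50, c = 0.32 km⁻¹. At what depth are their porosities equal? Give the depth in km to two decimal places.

0.42 km

Set n₀ₐ e^(−cₐd) = n₀ᵦ e^(−cᵦd) ⇒ ln(n₀ₐ/n₀ᵦ) = (cₐ − cᵦ)·d
d = ln(0.54/0.5) / (0.505 − 0.32) = 0.0770 / 0.185 = 0.416 km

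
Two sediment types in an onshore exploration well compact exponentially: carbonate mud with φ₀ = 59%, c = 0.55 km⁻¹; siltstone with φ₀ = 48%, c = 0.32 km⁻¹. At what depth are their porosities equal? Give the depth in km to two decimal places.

Set φ₀ₐ e^(−cₐd) = φ₀ᵦ e^(−cᵦd) ⇒ ln(φ₀ₐ/φ₀ᵦ) = (cₐ − cᵦ)·d
d = ln(0.59/0.48) / (0.55 − 0.32) = 0.2063 / 0.23 = 0.897 km

0.90 km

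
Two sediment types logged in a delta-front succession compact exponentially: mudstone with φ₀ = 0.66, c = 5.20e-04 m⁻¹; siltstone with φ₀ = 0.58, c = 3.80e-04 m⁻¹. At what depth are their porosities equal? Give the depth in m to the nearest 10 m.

Working in km (1 km = 1000 m; c in km⁻¹ = c in m⁻¹ × 1000):
Set φ₀ₐ e^(−cₐz) = φ₀ᵦ e^(−cᵦz) ⇒ ln(φ₀ₐ/φ₀ᵦ) = (cₐ − cᵦ)·z
z = ln(0.66/0.58) / (0.52 − 0.38) = 0.1292 / 0.14 = 0.923 km

920 m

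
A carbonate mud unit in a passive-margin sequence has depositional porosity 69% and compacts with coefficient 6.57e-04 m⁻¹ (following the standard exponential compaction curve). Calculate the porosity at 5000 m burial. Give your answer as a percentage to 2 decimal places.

Working in km (1 km = 1000 m; c in km⁻¹ = c in m⁻¹ × 1000):
φ = φ₀·exp(−c·d) = 0.69 × exp(−0.657 × 5) = 0.69 × exp(−3.285)
  = 0.69 × 0.0374 = 0.0258

2.58%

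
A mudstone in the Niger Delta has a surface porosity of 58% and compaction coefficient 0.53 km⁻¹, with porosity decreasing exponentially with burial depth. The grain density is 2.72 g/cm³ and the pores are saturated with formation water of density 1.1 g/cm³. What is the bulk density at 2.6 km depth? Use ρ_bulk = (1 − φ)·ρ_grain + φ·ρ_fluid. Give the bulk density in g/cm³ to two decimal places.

2.48 g/cm³

Porosity at depth: φ = 0.58·exp(−0.53×2.6) = 0.58×0.2521 = 0.1462
Bulk density: ρ_b = (1−φ)ρ_g + φ·ρ_f = 0.8538×2.72 + 0.1462×1.1
       = 2.322 + 0.161 = 2.483 g/cm³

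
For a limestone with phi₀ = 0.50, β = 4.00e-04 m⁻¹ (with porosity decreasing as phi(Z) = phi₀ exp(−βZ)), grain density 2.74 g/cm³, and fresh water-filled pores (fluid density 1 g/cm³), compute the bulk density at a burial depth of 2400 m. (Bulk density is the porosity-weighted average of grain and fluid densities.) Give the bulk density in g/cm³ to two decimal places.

Working in km (1 km = 1000 m; β in km⁻¹ = β in m⁻¹ × 1000):
Porosity at depth: phi = 0.5·exp(−0.4×2.4) = 0.5×0.3829 = 0.1914
Bulk density: ρ_b = (1−phi)ρ_g + phi·ρ_f = 0.8086×2.74 + 0.1914×1
       = 2.215 + 0.191 = 2.407 g/cm³

2.41 g/cm³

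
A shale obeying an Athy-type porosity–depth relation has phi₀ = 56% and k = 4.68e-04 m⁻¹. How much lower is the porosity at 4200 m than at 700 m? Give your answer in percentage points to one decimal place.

32.5 percentage points

Working in km (1 km = 1000 m; k in km⁻¹ = k in m⁻¹ × 1000):
phi(0.7) = 0.56·e^(−0.468×0.7) = 0.4036
phi(4.2) = 0.56·e^(−0.468×4.2) = 0.0784
Δphi = 0.4036 − 0.0784 = 0.3251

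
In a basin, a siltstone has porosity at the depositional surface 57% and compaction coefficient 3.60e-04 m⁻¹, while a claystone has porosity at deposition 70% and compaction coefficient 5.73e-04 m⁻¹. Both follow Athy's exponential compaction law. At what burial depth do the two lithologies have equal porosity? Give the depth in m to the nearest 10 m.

960 m

Working in km (1 km = 1000 m; β in km⁻¹ = β in m⁻¹ × 1000):
Set n₀ₐ e^(−βₐd) = n₀ᵦ e^(−βᵦd) ⇒ ln(n₀ₐ/n₀ᵦ) = (βₐ − βᵦ)·d
d = ln(0.57/0.7) / (0.36 − 0.573) = -0.2054 / -0.213 = 0.965 km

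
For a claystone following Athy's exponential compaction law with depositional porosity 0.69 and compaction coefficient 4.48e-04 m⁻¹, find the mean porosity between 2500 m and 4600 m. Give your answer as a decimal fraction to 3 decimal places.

Working in km (1 km = 1000 m; k in km⁻¹ = k in m⁻¹ × 1000):
⟨φ⟩ = (1/(Z₂−Z₁)) ∫ φ₀ e^(−kZ) dZ = φ₀·(e^(−k·Z₁) − e^(−k·Z₂)) / (k·(Z₂−Z₁))
e^(−0.448×2.5) = 0.3263; e^(−0.448×4.6) = 0.1274
⟨φ⟩ = 0.69 × (0.3263 − 0.1274) / (0.448 × 2.1) = 0.69 × 0.2114 = 0.1459

0.146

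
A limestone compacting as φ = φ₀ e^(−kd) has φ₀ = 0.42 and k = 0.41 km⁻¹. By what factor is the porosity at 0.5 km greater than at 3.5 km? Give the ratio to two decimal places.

φ(d₁)/φ(d₂) = e^(−k·d₁)/e^(−k·d₂) = e^{k(d₂−d₁)}
= exp(0.41 × 3) = exp(1.23) = 3.4212

3.42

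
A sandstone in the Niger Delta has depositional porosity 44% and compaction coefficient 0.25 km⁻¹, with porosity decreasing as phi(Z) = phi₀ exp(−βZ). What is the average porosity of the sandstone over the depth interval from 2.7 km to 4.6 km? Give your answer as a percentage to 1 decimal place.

17.8%

⟨phi⟩ = (1/(Z₂−Z₁)) ∫ phi₀ e^(−βZ) dZ = phi₀·(e^(−β·Z₁) − e^(−β·Z₂)) / (β·(Z₂−Z₁))
e^(−0.25×2.7) = 0.5092; e^(−0.25×4.6) = 0.3166
⟨phi⟩ = 0.44 × (0.5092 − 0.3166) / (0.25 × 1.9) = 0.44 × 0.4053 = 0.1783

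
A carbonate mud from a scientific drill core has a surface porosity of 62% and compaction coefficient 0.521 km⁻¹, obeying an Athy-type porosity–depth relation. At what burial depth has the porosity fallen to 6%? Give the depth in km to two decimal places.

Invert Athy's law: d = ln(φ₀/φ) / k
d = ln(0.62/0.06) / 0.521 = ln(10.33) / 0.521 = 2.3354 / 0.521 = 4.482 km

4.48 km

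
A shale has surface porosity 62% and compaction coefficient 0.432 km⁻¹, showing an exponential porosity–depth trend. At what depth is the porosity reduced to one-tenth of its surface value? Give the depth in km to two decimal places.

5.33 km

phi/phi₀ = 1/10 ⇒ exp(−β·z) = 1/10 ⇒ z = ln(10) / β
z = 2.3026 / 0.432 = 5.330 km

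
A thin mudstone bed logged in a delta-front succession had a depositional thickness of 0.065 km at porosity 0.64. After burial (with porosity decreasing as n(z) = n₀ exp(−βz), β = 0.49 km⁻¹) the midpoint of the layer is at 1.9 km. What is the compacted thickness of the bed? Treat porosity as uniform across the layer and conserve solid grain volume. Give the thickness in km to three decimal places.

0.031 km

Porosity at 1.9 km: n = 0.64·exp(−0.49×1.9) = 0.2523
Solid-volume conservation: h(1−n) = h₀(1−n₀) ⇒ h = h₀·(1−n₀)/(1−n)
h = 0.065 × (1 − 0.64)/(1 − 0.2523) = 0.065 × 0.4815 = 0.0313 km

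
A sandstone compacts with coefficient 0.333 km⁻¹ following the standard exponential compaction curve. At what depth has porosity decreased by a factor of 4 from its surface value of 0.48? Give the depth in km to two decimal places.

n/n₀ = 1/4 ⇒ exp(−c·d) = 1/4 ⇒ d = ln(4) / c
d = 1.3863 / 0.333 = 4.163 km

4.16 km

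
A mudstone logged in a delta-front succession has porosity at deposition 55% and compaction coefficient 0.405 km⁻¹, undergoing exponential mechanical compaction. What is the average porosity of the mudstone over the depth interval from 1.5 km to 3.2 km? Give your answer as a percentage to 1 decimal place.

⟨n⟩ = (1/(d₂−d₁)) ∫ n₀ e^(−βd) dd = n₀·(e^(−β·d₁) − e^(−β·d₂)) / (β·(d₂−d₁))
e^(−0.405×1.5) = 0.5447; e^(−0.405×3.2) = 0.2736
⟨n⟩ = 0.55 × (0.5447 − 0.2736) / (0.405 × 1.7) = 0.55 × 0.3937 = 0.2166

21.7%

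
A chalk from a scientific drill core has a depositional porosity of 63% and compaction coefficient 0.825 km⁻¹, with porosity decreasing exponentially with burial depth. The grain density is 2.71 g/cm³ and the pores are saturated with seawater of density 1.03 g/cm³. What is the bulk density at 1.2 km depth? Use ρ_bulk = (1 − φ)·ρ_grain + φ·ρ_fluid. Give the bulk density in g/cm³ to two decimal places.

2.32 g/cm³

Porosity at depth: n = 0.63·exp(−0.825×1.2) = 0.63×0.3716 = 0.2341
Bulk density: ρ_b = (1−n)ρ_g + n·ρ_f = 0.7659×2.71 + 0.2341×1.03
       = 2.076 + 0.241 = 2.317 g/cm³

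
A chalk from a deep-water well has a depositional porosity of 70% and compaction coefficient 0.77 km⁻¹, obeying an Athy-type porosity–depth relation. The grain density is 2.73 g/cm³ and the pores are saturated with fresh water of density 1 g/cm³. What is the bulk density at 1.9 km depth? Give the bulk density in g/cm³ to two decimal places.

2.45 g/cm³

Porosity at depth: φ = 0.7·exp(−0.77×1.9) = 0.7×0.2315 = 0.1621
Bulk density: ρ_b = (1−φ)ρ_g + φ·ρ_f = 0.8379×2.73 + 0.1621×1
       = 2.288 + 0.162 = 2.450 g/cm³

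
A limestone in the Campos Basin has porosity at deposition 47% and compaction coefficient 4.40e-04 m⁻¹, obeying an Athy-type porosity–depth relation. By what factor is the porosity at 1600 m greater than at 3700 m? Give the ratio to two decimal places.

Working in km (1 km = 1000 m; k in km⁻¹ = k in m⁻¹ × 1000):
n(d₁)/n(d₂) = e^(−k·d₁)/e^(−k·d₂) = e^{k(d₂−d₁)}
= exp(0.44 × 2.1) = exp(0.924) = 2.5193

2.52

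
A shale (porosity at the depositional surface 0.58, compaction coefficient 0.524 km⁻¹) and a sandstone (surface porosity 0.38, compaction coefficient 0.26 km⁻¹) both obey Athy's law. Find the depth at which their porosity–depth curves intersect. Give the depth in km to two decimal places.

1.60 km

Set φ₀ₐ e^(−βₐz) = φ₀ᵦ e^(−βᵦz) ⇒ ln(φ₀ₐ/φ₀ᵦ) = (βₐ − βᵦ)·z
z = ln(0.58/0.38) / (0.524 − 0.26) = 0.4229 / 0.264 = 1.602 km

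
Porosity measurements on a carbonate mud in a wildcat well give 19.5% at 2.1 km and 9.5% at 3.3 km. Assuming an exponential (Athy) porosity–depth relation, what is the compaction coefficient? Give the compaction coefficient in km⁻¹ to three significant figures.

0.599 km⁻¹

Athy: n(z) = n₀ e^(−kz) ⇒ n₁/n₂ = e^{k(z₂−z₁)} ⇒ k = ln(n₁/n₂)/(z₂−z₁)
k = ln(0.195/0.095) / (3.3 − 2.1) = ln(2.053) / 1.2 = 0.7191 / 1.2 = 0.5993 km⁻¹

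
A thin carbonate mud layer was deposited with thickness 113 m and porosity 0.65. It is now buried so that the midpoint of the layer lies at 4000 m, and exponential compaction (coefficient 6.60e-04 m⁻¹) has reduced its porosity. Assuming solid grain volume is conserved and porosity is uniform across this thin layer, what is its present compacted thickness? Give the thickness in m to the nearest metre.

Working in km (1 km = 1000 m; c in km⁻¹ = c in m⁻¹ × 1000):
Porosity at 4 km: φ = 0.65·exp(−0.66×4) = 0.0464
Solid-volume conservation: h(1−φ) = h₀(1−φ₀) ⇒ h = h₀·(1−φ₀)/(1−φ)
h = 0.113 × (1 − 0.65)/(1 − 0.0464) = 0.113 × 0.3670 = 0.0415 km

41 m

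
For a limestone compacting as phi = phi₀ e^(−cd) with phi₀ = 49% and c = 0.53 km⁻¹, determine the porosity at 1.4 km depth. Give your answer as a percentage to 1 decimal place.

phi = phi₀·exp(−c·d) = 0.49 × exp(−0.53 × 1.4) = 0.49 × exp(−0.742)
  = 0.49 × 0.4762 = 0.2333

23.3%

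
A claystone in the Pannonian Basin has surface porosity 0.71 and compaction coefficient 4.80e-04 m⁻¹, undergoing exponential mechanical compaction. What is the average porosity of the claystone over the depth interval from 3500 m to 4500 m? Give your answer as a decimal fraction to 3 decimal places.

0.105

Working in km (1 km = 1000 m; c in km⁻¹ = c in m⁻¹ × 1000):
⟨n⟩ = (1/(d₂−d₁)) ∫ n₀ e^(−cd) dd = n₀·(e^(−c·d₁) − e^(−c·d₂)) / (c·(d₂−d₁))
e^(−0.48×3.5) = 0.1864; e^(−0.48×4.5) = 0.1153
⟨n⟩ = 0.71 × (0.1864 − 0.1153) / (0.48 × 1) = 0.71 × 0.1480 = 0.1051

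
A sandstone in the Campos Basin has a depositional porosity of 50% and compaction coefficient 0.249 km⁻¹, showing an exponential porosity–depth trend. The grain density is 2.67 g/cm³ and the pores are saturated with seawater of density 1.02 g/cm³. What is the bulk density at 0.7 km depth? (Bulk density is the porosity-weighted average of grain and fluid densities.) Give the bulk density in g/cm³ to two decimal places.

1.98 g/cm³

Porosity at depth: n = 0.5·exp(−0.249×0.7) = 0.5×0.8400 = 0.4200
Bulk density: ρ_b = (1−n)ρ_g + n·ρ_f = 0.5800×2.67 + 0.4200×1.02
       = 1.549 + 0.428 = 1.977 g/cm³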